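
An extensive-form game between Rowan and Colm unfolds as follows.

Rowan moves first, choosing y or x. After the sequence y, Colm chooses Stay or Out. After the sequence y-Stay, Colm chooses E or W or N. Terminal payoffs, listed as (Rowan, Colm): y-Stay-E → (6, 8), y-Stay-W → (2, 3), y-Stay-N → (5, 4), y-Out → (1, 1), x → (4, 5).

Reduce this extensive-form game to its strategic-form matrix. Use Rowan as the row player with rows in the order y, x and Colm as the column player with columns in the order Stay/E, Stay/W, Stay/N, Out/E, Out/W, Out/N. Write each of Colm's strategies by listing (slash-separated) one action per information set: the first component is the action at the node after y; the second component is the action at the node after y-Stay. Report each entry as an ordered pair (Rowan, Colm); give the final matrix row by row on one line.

       Stay/E   Stay/W   Stay/N    Out/E    Out/W    Out/N
   y    (6,8)    (2,3)    (5,4)    (1,1)    (1,1)    (1,1)
   x    (4,5)    (4,5)    (4,5)    (4,5)    (4,5)    (4,5)

y: (6,8) (2,3) (5,4) (1,1) (1,1) (1,1) | x: (4,5) (4,5) (4,5) (4,5) (4,5) (4,5)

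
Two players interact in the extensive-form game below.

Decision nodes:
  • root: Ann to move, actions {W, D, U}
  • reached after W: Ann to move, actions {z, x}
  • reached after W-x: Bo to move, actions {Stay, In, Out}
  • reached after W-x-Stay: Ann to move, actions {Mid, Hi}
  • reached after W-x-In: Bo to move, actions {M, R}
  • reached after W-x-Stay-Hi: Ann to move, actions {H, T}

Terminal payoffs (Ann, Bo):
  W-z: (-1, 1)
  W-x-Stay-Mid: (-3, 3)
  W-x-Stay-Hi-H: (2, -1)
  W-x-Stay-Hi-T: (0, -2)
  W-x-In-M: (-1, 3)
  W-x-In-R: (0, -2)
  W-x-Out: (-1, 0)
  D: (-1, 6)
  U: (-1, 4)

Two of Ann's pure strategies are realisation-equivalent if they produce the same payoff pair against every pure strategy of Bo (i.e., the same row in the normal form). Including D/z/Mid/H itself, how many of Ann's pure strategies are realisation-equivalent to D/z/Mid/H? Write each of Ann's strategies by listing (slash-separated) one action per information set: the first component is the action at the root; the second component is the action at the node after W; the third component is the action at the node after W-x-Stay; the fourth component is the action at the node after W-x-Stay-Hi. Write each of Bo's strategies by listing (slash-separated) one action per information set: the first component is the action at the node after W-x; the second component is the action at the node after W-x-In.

8

Row for D/z/Mid/H (columns Stay/M, Stay/R, In/M, In/R, Out/M, Out/R): (-1,6) (-1,6) (-1,6) (-1,6) (-1,6) (-1,6).
Under D/z/Mid/H, Ann's choice at the node after W and at the node after W-x-Stay and at the node after W-x-Stay-Hi can never be reached regardless of what Bo does, so varying those choices leaves every outcome unchanged.
Holding the reachable choices fixed and varying the unreachable ones freely already gives 2 × 2 × 2 = 8 equivalent strategies.
No other strategy reproduces this row, so those 8 are the full class: D/z/Mid/H, D/z/Mid/T, D/z/Hi/H, D/z/Hi/T, D/x/Mid/H, D/x/Mid/T, D/x/Hi/H, D/x/Hi/T.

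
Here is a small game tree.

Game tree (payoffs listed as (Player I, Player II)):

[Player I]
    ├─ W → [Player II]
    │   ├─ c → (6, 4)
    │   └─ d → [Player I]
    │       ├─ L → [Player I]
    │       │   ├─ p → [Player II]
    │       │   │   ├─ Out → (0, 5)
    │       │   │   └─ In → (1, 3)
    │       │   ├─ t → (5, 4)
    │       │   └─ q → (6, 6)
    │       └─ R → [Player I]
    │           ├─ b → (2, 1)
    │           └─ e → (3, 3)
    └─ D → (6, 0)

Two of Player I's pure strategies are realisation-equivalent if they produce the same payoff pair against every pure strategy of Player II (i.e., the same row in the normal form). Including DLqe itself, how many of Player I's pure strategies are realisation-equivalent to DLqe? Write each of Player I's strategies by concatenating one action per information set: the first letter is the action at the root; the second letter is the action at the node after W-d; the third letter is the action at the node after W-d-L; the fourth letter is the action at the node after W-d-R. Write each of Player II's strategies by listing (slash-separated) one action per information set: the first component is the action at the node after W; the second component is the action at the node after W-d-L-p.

Row for DLqe (columns c/Out, c/In, d/Out, d/In): (6,0) (6,0) (6,0) (6,0).
Under DLqe, Player I's choice at the node after W-d and at the node after W-d-L and at the node after W-d-R can never be reached regardless of what Player II does, so varying those choices leaves every outcome unchanged.
Holding the reachable choices fixed and varying the unreachable ones freely already gives 2 × 3 × 2 = 12 equivalent strategies.
No other strategy reproduces this row, so those 12 are the full class: DLpb, DLpe, DLtb, DLte, DLqb, DLqe, DRpb, DRpe, DRtb, DRte, DRqb, DRqe.

12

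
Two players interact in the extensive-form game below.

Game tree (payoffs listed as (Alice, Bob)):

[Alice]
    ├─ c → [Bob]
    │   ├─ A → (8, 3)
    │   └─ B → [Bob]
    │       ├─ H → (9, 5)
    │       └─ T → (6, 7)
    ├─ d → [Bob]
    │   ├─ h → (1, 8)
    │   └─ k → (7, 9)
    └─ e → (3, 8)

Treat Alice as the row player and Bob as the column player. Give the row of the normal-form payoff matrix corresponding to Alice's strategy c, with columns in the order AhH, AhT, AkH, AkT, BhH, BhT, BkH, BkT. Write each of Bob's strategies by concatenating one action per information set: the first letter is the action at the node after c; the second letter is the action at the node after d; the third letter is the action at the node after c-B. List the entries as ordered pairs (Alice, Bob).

(8,3) (8,3) (8,3) (8,3) (9,5) (6,7) (9,5) (6,7)

vs AhH: Alice plays c → Bob plays A at [c] → (8, 3)
vs AhT: Alice plays c → Bob plays A at [c] → (8, 3)
vs AkH: Alice plays c → Bob plays A at [c] → (8, 3)
vs AkT: Alice plays c → Bob plays A at [c] → (8, 3)
vs BhH: Alice plays c → Bob plays B at [c] → Bob plays H at [c-B] → (9, 5)
vs BhT: Alice plays c → Bob plays B at [c] → Bob plays T at [c-B] → (6, 7)
vs BkH: Alice plays c → Bob plays B at [c] → Bob plays H at [c-B] → (9, 5)
vs BkT: Alice plays c → Bob plays B at [c] → Bob plays T at [c-B] → (6, 7)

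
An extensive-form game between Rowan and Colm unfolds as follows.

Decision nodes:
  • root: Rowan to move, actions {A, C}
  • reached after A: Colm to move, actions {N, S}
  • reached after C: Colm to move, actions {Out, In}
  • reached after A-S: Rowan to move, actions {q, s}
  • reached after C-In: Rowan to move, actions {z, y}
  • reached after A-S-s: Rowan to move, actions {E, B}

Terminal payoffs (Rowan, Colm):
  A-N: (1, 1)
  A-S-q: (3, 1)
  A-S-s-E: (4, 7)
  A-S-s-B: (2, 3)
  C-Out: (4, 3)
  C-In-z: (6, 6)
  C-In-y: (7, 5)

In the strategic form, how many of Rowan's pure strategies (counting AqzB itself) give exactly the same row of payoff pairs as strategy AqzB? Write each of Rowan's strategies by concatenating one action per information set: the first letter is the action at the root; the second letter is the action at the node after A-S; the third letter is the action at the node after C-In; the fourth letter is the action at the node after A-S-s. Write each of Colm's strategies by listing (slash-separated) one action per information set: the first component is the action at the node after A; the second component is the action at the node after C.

Row for AqzB (columns N/Out, N/In, S/Out, S/In): (1,1) (1,1) (3,1) (3,1).
Under AqzB, Rowan's choice at the node after C-In and at the node after A-S-s can never be reached regardless of what Colm does, so varying those choices leaves every outcome unchanged.
Holding the reachable choices fixed and varying the unreachable ones freely already gives 2 × 2 = 4 equivalent strategies.
No other strategy reproduces this row, so those 4 are the full class: AqzE, AqzB, AqyE, AqyB.

4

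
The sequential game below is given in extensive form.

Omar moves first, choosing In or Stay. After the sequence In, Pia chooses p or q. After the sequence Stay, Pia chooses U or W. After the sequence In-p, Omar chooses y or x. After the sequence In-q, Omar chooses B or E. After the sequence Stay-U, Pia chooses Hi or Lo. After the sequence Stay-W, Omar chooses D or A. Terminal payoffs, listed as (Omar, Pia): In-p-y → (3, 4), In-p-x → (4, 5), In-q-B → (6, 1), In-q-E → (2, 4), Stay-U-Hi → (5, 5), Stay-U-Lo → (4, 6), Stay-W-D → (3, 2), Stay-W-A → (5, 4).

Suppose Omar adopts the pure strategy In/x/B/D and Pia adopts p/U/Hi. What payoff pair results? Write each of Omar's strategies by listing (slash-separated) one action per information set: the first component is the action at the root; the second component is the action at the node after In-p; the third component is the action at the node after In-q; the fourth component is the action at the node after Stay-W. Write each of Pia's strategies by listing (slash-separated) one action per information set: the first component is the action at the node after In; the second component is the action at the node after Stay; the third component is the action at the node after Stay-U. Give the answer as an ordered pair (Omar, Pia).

(4, 5)

Trace the play path from the root:
  Omar plays In
  Pia plays p at [In]
  Omar plays x at [In-p]
→ terminal payoff (4, 5).
(Omar's choice at the node after In-q is never reached on this path, so it doesn't affect the outcome.)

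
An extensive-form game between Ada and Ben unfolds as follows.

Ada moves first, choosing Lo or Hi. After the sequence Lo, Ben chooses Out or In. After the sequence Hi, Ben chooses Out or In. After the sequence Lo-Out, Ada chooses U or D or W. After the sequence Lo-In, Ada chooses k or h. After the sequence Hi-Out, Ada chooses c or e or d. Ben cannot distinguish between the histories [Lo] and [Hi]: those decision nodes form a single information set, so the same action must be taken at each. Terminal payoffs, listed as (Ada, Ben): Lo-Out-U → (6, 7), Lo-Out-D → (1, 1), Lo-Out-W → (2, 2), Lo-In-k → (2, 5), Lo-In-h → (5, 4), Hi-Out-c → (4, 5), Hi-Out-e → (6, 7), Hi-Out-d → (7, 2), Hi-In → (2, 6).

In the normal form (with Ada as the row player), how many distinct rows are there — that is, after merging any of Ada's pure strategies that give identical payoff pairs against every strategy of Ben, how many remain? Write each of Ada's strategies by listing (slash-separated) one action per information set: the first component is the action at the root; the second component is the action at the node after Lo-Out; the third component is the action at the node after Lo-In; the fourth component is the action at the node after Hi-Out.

Ada has 36 pure strategies: Lo/U/k/c, Lo/U/k/e, Lo/U/k/d, Lo/U/h/c, Lo/U/h/e, Lo/U/h/d, Lo/D/k/c, Lo/D/k/e, Lo/D/k/d, Lo/D/h/c, Lo/D/h/e, Lo/D/h/d, Lo/W/k/c, Lo/W/k/e, Lo/W/k/d, Lo/W/h/c, Lo/W/h/e, Lo/W/h/d, Hi/U/k/c, Hi/U/k/e, Hi/U/k/d, Hi/U/h/c, Hi/U/h/e, Hi/U/h/d, Hi/D/k/c, Hi/D/k/e, Hi/D/k/d, Hi/D/h/c, Hi/D/h/e, Hi/D/h/d, Hi/W/k/c, Hi/W/k/e, Hi/W/k/d, Hi/W/h/c, Hi/W/h/e, Hi/W/h/d. Columns: Out, In.
{Lo/U/k/c, Lo/U/k/e, Lo/U/k/d} → row (6,7) (2,5)
{Lo/U/h/c, Lo/U/h/e, Lo/U/h/d} → row (6,7) (5,4)
{Lo/D/k/c, Lo/D/k/e, Lo/D/k/d} → row (1,1) (2,5)
{Lo/D/h/c, Lo/D/h/e, Lo/D/h/d} → row (1,1) (5,4)
{Lo/W/k/c, Lo/W/k/e, Lo/W/k/d} → row (2,2) (2,5)
{Lo/W/h/c, Lo/W/h/e, Lo/W/h/d} → row (2,2) (5,4)
{Hi/U/k/c, Hi/U/h/c, Hi/D/k/c, Hi/D/h/c, Hi/W/k/c, Hi/W/h/c} → row (4,5) (2,6)
{Hi/U/k/e, Hi/U/h/e, Hi/D/k/e, Hi/D/h/e, Hi/W/k/e, Hi/W/h/e} → row (6,7) (2,6)
{Hi/U/k/d, Hi/U/h/d, Hi/D/k/d, Hi/D/h/d, Hi/W/k/d, Hi/W/h/d} → row (7,2) (2,6)
That's 9 distinct rows out of 36 strategies.

9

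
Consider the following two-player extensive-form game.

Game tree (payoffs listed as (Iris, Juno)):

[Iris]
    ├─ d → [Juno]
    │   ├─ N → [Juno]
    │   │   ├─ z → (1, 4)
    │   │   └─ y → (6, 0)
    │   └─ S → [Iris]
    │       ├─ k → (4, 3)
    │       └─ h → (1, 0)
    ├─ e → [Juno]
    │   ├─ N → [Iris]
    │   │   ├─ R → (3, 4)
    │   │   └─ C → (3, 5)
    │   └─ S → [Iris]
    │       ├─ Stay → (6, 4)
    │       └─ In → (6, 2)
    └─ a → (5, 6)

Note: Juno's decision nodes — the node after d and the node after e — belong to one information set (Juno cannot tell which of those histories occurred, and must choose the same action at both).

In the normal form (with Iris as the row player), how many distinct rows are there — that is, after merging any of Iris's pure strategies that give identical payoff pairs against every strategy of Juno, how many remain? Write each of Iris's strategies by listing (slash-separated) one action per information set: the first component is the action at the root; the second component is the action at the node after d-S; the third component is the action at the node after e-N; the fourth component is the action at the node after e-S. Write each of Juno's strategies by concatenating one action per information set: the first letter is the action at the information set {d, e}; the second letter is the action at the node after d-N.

Iris has 24 pure strategies: d/k/R/Stay, d/k/R/In, d/k/C/Stay, d/k/C/In, d/h/R/Stay, d/h/R/In, d/h/C/Stay, d/h/C/In, e/k/R/Stay, e/k/R/In, e/k/C/Stay, e/k/C/In, e/h/R/Stay, e/h/R/In, e/h/C/Stay, e/h/C/In, a/k/R/Stay, a/k/R/In, a/k/C/Stay, a/k/C/In, a/h/R/Stay, a/h/R/In, a/h/C/Stay, a/h/C/In. Columns: Nz, Ny, Sz, Sy.
{d/k/R/Stay, d/k/R/In, d/k/C/Stay, d/k/C/In} → row (1,4) (6,0) (4,3) (4,3)
{d/h/R/Stay, d/h/R/In, d/h/C/Stay, d/h/C/In} → row (1,4) (6,0) (1,0) (1,0)
{e/k/R/Stay, e/h/R/Stay} → row (3,4) (3,4) (6,4) (6,4)
{e/k/R/In, e/h/R/In} → row (3,4) (3,4) (6,2) (6,2)
{e/k/C/Stay, e/h/C/Stay} → row (3,5) (3,5) (6,4) (6,4)
{e/k/C/In, e/h/C/In} → row (3,5) (3,5) (6,2) (6,2)
{a/k/R/Stay, a/k/R/In, a/k/C/Stay, a/k/C/In, a/h/R/Stay, a/h/R/In, a/h/C/Stay, a/h/C/In} → row (5,6) (5,6) (5,6) (5,6)
That's 7 distinct rows out of 24 strategies.

7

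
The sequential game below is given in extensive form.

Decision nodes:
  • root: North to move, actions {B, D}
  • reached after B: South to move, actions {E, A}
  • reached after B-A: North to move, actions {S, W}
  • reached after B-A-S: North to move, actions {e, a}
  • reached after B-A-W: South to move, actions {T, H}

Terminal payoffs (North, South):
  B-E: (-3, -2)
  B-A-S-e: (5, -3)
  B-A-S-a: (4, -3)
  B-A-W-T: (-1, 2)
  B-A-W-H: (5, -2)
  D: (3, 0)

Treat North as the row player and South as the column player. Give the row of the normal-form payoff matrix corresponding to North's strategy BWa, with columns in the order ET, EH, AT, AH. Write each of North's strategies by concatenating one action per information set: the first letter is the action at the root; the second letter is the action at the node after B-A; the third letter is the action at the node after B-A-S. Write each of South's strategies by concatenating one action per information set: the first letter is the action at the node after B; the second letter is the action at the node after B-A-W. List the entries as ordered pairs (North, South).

(-3,-2) (-3,-2) (-1,2) (5,-2)

vs ET: North plays B → South plays E at [B] → (-3, -2)
vs EH: North plays B → South plays E at [B] → (-3, -2)
vs AT: North plays B → South plays A at [B] → North plays W at [B-A] → South plays T at [B-A-W] → (-1, 2)
vs AH: North plays B → South plays A at [B] → North plays W at [B-A] → South plays H at [B-A-W] → (5, -2)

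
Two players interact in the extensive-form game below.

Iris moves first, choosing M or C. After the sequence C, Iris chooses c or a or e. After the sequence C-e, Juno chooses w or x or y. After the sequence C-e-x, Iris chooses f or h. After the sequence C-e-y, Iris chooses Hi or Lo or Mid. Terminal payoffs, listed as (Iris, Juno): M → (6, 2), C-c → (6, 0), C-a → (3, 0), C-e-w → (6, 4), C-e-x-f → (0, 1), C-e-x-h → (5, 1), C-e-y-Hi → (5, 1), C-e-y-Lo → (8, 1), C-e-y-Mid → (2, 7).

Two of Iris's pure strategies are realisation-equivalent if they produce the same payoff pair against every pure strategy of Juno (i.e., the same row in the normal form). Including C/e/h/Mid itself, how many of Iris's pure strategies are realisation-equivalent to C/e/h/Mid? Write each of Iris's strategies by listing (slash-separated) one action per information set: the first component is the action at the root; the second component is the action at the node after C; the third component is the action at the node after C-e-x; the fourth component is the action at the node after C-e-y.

1

Row for C/e/h/Mid (columns w, x, y): (6,4) (5,1) (2,7).
Every one of Iris's information sets is on the play path for some reply by Juno when Iris follows C/e/h/Mid.
Changing the action at any of them therefore changes at least one column, so only C/e/h/Mid itself gives this row.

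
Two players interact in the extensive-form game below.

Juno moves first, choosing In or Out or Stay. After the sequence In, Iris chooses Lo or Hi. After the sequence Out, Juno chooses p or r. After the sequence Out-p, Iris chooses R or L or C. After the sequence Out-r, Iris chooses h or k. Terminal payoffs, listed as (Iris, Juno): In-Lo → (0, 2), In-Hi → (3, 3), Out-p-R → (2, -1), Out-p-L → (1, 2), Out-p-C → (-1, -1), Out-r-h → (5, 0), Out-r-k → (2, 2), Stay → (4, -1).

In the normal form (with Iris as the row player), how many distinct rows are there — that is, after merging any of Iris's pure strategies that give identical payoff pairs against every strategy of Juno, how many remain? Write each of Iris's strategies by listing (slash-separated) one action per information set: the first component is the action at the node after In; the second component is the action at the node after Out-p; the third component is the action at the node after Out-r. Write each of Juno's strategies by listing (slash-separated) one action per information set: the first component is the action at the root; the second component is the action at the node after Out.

Iris has 12 pure strategies: Lo/R/h, Lo/R/k, Lo/L/h, Lo/L/k, Lo/C/h, Lo/C/k, Hi/R/h, Hi/R/k, Hi/L/h, Hi/L/k, Hi/C/h, Hi/C/k. Columns: In/p, In/r, Out/p, Out/r, Stay/p, Stay/r.
{Lo/R/h} → row (0,2) (0,2) (2,-1) (5,0) (4,-1) (4,-1)
{Lo/R/k} → row (0,2) (0,2) (2,-1) (2,2) (4,-1) (4,-1)
{Lo/L/h} → row (0,2) (0,2) (1,2) (5,0) (4,-1) (4,-1)
{Lo/L/k} → row (0,2) (0,2) (1,2) (2,2) (4,-1) (4,-1)
{Lo/C/h} → row (0,2) (0,2) (-1,-1) (5,0) (4,-1) (4,-1)
{Lo/C/k} → row (0,2) (0,2) (-1,-1) (2,2) (4,-1) (4,-1)
{Hi/R/h} → row (3,3) (3,3) (2,-1) (5,0) (4,-1) (4,-1)
{Hi/R/k} → row (3,3) (3,3) (2,-1) (2,2) (4,-1) (4,-1)
{Hi/L/h} → row (3,3) (3,3) (1,2) (5,0) (4,-1) (4,-1)
{Hi/L/k} → row (3,3) (3,3) (1,2) (2,2) (4,-1) (4,-1)
{Hi/C/h} → row (3,3) (3,3) (-1,-1) (5,0) (4,-1) (4,-1)
{Hi/C/k} → row (3,3) (3,3) (-1,-1) (2,2) (4,-1) (4,-1)
That's 12 distinct rows out of 12 strategies.

12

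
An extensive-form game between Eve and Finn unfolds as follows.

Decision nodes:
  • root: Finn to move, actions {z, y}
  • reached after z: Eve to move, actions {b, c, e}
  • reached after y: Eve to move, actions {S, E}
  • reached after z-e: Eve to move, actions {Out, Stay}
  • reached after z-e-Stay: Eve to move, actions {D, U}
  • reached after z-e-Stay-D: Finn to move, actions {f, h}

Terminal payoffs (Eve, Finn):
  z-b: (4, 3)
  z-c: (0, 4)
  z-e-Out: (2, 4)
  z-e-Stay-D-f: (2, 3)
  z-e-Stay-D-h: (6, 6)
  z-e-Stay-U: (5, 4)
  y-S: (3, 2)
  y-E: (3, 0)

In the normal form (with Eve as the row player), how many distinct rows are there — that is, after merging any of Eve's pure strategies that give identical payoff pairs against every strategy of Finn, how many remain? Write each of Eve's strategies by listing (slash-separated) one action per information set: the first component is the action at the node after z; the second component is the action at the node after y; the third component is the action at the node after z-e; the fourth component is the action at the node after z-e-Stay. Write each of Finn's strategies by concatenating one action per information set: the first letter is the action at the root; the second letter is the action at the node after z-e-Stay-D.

10

Eve has 24 pure strategies: b/S/Out/D, b/S/Out/U, b/S/Stay/D, b/S/Stay/U, b/E/Out/D, b/E/Out/U, b/E/Stay/D, b/E/Stay/U, c/S/Out/D, c/S/Out/U, c/S/Stay/D, c/S/Stay/U, c/E/Out/D, c/E/Out/U, c/E/Stay/D, c/E/Stay/U, e/S/Out/D, e/S/Out/U, e/S/Stay/D, e/S/Stay/U, e/E/Out/D, e/E/Out/U, e/E/Stay/D, e/E/Stay/U. Columns: zf, zh, yf, yh.
{b/S/Out/D, b/S/Out/U, b/S/Stay/D, b/S/Stay/U} → row (4,3) (4,3) (3,2) (3,2)
{b/E/Out/D, b/E/Out/U, b/E/Stay/D, b/E/Stay/U} → row (4,3) (4,3) (3,0) (3,0)
{c/S/Out/D, c/S/Out/U, c/S/Stay/D, c/S/Stay/U} → row (0,4) (0,4) (3,2) (3,2)
{c/E/Out/D, c/E/Out/U, c/E/Stay/D, c/E/Stay/U} → row (0,4) (0,4) (3,0) (3,0)
{e/S/Out/D, e/S/Out/U} → row (2,4) (2,4) (3,2) (3,2)
{e/S/Stay/D} → row (2,3) (6,6) (3,2) (3,2)
{e/S/Stay/U} → row (5,4) (5,4) (3,2) (3,2)
{e/E/Out/D, e/E/Out/U} → row (2,4) (2,4) (3,0) (3,0)
{e/E/Stay/D} → row (2,3) (6,6) (3,0) (3,0)
{e/E/Stay/U} → row (5,4) (5,4) (3,0) (3,0)
That's 10 distinct rows out of 24 strategies.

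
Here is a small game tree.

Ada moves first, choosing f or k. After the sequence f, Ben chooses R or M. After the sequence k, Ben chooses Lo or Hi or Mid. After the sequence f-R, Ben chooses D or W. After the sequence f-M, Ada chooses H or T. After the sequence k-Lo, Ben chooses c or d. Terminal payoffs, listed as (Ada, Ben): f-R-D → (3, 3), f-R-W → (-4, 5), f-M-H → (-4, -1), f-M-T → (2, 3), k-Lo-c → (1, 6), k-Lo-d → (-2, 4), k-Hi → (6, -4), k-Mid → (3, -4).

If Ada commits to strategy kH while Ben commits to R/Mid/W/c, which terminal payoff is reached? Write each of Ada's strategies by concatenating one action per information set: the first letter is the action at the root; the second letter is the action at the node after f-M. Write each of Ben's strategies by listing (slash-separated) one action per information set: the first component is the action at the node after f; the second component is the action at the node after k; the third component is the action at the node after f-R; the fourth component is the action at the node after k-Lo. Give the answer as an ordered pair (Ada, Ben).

(3, -4)

Trace the play path from the root:
  Ada plays k
  Ben plays Mid at [k]
→ terminal payoff (3, -4).
(Ada's choice at the node after f-M is never reached on this path, so it doesn't affect the outcome.)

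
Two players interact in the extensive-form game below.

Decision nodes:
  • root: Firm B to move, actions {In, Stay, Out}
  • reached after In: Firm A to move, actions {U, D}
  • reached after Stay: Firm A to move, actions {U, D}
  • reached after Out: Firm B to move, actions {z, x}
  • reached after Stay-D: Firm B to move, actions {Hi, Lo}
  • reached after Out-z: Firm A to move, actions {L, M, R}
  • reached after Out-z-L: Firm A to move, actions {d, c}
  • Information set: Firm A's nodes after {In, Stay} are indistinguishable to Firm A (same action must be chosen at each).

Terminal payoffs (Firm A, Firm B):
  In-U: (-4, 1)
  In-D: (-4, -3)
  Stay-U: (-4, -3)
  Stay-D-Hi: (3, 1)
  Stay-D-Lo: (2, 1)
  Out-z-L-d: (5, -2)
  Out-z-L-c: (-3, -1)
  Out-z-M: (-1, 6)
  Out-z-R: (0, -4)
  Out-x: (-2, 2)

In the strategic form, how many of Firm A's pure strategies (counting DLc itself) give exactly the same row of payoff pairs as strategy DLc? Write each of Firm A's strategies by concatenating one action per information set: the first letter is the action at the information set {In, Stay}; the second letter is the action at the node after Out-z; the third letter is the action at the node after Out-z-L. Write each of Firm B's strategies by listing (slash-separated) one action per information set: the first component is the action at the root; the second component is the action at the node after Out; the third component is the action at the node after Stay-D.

1

Row for DLc (columns In/z/Hi, In/z/Lo, In/x/Hi, In/x/Lo, Stay/z/Hi, Stay/z/Lo, Stay/x/Hi, Stay/x/Lo, Out/z/Hi, Out/z/Lo, Out/x/Hi, Out/x/Lo): (-4,-3) (-4,-3) (-4,-3) (-4,-3) (3,1) (2,1) (3,1) (2,1) (-3,-1) (-3,-1) (-2,2) (-2,2).
Every one of Firm A's information sets is on the play path for some reply by Firm B when Firm A follows DLc.
Changing the action at any of them therefore changes at least one column, so only DLc itself gives this row.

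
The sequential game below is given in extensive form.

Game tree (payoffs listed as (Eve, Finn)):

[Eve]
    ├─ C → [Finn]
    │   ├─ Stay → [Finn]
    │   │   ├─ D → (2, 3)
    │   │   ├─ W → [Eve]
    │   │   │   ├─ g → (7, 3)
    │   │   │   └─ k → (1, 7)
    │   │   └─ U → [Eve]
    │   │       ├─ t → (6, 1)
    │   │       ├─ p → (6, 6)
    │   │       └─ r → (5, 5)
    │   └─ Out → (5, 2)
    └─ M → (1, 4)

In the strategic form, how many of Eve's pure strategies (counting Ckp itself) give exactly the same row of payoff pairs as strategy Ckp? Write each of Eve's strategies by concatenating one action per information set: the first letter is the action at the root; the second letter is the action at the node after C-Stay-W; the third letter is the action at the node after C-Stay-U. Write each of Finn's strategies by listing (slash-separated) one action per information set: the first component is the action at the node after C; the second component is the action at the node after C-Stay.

Row for Ckp (columns Stay/D, Stay/W, Stay/U, Out/D, Out/W, Out/U): (2,3) (1,7) (6,6) (5,2) (5,2) (5,2).
Every one of Eve's information sets is on the play path for some reply by Finn when Eve follows Ckp.
Changing the action at any of them therefore changes at least one column, so only Ckp itself gives this row.

1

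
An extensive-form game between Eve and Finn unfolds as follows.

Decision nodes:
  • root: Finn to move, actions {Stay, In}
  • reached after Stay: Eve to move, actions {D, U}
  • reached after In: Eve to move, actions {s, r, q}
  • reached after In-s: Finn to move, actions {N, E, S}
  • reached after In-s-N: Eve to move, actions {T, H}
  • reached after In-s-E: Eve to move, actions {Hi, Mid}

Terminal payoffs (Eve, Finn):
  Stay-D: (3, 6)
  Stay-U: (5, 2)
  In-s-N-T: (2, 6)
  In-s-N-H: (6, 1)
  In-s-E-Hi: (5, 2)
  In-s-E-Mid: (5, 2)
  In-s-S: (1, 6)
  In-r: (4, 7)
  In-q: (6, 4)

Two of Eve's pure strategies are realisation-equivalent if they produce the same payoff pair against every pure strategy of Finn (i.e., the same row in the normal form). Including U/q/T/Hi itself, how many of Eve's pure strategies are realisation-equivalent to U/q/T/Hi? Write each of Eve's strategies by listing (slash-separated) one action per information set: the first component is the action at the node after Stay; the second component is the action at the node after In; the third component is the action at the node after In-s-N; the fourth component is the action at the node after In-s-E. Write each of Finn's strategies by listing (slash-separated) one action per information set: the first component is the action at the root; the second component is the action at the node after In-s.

4

Row for U/q/T/Hi (columns Stay/N, Stay/E, Stay/S, In/N, In/E, In/S): (5,2) (5,2) (5,2) (6,4) (6,4) (6,4).
Under U/q/T/Hi, Eve's choice at the node after In-s-N and at the node after In-s-E can never be reached regardless of what Finn does, so varying those choices leaves every outcome unchanged.
Holding the reachable choices fixed and varying the unreachable ones freely already gives 2 × 2 = 4 equivalent strategies.
No other strategy reproduces this row, so those 4 are the full class: U/q/T/Hi, U/q/T/Mid, U/q/H/Hi, U/q/H/Mid.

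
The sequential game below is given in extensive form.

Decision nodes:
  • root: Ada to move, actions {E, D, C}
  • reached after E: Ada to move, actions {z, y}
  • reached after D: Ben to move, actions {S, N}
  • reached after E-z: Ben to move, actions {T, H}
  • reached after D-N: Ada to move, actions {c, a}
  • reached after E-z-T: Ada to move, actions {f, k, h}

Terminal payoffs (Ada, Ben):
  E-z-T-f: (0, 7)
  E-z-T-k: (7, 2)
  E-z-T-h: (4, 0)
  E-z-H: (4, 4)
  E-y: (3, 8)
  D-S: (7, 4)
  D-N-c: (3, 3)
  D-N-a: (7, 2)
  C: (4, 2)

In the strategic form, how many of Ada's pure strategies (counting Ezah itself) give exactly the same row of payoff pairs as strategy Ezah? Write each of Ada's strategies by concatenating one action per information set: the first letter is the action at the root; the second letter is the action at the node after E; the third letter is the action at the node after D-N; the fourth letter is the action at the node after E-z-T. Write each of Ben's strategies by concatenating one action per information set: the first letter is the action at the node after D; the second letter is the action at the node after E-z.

2

Row for Ezah (columns ST, SH, NT, NH): (4,0) (4,4) (4,0) (4,4).
Under Ezah, Ada's choice at the node after D-N can never be reached regardless of what Ben does, so varying those choices leaves every outcome unchanged.
Holding the reachable choices fixed and varying the unreachable one freely already gives 2 equivalent strategies.
No other strategy reproduces this row, so those 2 are the full class: Ezch, Ezah.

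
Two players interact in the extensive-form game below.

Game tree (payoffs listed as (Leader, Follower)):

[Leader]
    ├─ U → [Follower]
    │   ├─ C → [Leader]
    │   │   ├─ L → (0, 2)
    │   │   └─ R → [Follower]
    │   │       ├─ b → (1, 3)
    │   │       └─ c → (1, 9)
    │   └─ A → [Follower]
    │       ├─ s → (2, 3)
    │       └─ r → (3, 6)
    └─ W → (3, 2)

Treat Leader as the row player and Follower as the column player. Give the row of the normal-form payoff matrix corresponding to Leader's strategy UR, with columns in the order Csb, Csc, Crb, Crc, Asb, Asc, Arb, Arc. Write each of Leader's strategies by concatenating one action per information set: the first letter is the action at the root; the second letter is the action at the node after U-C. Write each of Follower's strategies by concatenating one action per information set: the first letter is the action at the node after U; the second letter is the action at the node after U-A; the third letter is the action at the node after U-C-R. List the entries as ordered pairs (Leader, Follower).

vs Csb: Leader plays U → Follower plays C at [U] → Leader plays R at [U-C] → Follower plays b at [U-C-R] → (1, 3)
vs Csc: Leader plays U → Follower plays C at [U] → Leader plays R at [U-C] → Follower plays c at [U-C-R] → (1, 9)
vs Crb: Leader plays U → Follower plays C at [U] → Leader plays R at [U-C] → Follower plays b at [U-C-R] → (1, 3)
vs Crc: Leader plays U → Follower plays C at [U] → Leader plays R at [U-C] → Follower plays c at [U-C-R] → (1, 9)
vs Asb: Leader plays U → Follower plays A at [U] → Follower plays s at [U-A] → (2, 3)
vs Asc: Leader plays U → Follower plays A at [U] → Follower plays s at [U-A] → (2, 3)
vs Arb: Leader plays U → Follower plays A at [U] → Follower plays r at [U-A] → (3, 6)
vs Arc: Leader plays U → Follower plays A at [U] → Follower plays r at [U-A] → (3, 6)

(1,3) (1,9) (1,3) (1,9) (2,3) (2,3) (3,6) (3,6)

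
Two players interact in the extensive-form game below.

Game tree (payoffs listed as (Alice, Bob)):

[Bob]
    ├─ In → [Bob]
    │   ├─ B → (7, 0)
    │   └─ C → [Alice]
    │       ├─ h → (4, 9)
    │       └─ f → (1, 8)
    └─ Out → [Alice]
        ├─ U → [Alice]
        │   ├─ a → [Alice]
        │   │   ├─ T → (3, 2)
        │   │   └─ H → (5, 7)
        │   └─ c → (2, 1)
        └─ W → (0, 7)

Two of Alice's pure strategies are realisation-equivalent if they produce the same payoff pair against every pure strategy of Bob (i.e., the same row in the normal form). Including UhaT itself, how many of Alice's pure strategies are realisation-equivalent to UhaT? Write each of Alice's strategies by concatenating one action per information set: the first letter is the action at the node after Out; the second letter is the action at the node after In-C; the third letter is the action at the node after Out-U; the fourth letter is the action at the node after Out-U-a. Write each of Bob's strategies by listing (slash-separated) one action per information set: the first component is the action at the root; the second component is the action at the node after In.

1

Row for UhaT (columns In/B, In/C, Out/B, Out/C): (7,0) (4,9) (3,2) (3,2).
Every one of Alice's information sets is on the play path for some reply by Bob when Alice follows UhaT.
Changing the action at any of them therefore changes at least one column, so only UhaT itself gives this row.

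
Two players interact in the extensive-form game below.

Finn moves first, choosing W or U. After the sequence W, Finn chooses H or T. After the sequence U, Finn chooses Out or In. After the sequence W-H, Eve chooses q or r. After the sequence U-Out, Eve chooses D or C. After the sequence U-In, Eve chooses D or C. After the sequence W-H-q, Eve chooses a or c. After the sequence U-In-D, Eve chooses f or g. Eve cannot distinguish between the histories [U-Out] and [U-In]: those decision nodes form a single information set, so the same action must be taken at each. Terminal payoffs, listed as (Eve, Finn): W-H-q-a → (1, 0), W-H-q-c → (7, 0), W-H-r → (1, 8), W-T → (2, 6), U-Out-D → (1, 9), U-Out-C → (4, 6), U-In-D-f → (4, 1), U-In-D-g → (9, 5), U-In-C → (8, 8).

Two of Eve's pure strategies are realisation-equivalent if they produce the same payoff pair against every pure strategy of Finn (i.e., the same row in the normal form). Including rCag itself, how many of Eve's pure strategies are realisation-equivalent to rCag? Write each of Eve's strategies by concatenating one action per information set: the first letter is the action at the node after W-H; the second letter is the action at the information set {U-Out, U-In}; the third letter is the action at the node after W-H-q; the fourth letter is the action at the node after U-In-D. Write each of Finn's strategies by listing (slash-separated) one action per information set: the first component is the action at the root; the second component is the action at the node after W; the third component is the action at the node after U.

Row for rCag (columns W/H/Out, W/H/In, W/T/Out, W/T/In, U/H/Out, U/H/In, U/T/Out, U/T/In): (1,8) (1,8) (2,6) (2,6) (4,6) (8,8) (4,6) (8,8).
Under rCag, Eve's choice at the node after W-H-q and at the node after U-In-D can never be reached regardless of what Finn does, so varying those choices leaves every outcome unchanged.
Holding the reachable choices fixed and varying the unreachable ones freely already gives 2 × 2 = 4 equivalent strategies.
No other strategy reproduces this row, so those 4 are the full class: rCaf, rCag, rCcf, rCcg.

4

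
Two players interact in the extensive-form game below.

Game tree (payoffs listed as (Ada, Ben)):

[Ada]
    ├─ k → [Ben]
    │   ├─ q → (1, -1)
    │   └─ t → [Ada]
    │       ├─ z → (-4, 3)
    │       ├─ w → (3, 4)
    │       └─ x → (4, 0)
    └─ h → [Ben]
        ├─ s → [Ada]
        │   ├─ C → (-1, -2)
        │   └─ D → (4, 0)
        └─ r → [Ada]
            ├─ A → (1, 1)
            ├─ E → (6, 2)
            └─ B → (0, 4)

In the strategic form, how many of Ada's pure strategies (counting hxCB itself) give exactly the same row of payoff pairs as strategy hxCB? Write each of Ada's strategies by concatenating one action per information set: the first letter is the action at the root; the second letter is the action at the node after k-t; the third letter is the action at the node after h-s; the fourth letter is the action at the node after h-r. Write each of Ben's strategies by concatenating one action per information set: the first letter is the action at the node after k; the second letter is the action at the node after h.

Row for hxCB (columns qs, qr, ts, tr): (-1,-2) (0,4) (-1,-2) (0,4).
Under hxCB, Ada's choice at the node after k-t can never be reached regardless of what Ben does, so varying those choices leaves every outcome unchanged.
Holding the reachable choices fixed and varying the unreachable one freely already gives 3 equivalent strategies.
No other strategy reproduces this row, so those 3 are the full class: hzCB, hwCB, hxCB.

3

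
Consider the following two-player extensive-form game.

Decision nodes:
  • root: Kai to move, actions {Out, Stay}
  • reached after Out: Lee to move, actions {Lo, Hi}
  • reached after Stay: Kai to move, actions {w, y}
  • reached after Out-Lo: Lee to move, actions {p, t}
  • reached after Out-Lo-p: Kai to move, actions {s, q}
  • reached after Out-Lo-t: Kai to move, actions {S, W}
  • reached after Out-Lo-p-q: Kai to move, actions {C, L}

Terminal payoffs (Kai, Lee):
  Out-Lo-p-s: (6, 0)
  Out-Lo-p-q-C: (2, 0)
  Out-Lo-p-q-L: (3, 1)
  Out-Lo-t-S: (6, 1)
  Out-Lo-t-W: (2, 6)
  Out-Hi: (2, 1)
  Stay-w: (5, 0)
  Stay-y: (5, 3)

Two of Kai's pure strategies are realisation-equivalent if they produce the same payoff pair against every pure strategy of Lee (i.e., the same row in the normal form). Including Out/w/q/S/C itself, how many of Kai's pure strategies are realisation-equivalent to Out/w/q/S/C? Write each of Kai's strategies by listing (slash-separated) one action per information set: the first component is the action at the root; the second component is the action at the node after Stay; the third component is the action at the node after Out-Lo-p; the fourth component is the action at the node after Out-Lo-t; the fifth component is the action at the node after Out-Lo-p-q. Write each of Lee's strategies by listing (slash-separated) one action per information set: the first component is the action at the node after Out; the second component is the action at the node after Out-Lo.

Row for Out/w/q/S/C (columns Lo/p, Lo/t, Hi/p, Hi/t): (2,0) (6,1) (2,1) (2,1).
Under Out/w/q/S/C, Kai's choice at the node after Stay can never be reached regardless of what Lee does, so varying those choices leaves every outcome unchanged.
Holding the reachable choices fixed and varying the unreachable one freely already gives 2 equivalent strategies.
No other strategy reproduces this row, so those 2 are the full class: Out/w/q/S/C, Out/y/q/S/C.

2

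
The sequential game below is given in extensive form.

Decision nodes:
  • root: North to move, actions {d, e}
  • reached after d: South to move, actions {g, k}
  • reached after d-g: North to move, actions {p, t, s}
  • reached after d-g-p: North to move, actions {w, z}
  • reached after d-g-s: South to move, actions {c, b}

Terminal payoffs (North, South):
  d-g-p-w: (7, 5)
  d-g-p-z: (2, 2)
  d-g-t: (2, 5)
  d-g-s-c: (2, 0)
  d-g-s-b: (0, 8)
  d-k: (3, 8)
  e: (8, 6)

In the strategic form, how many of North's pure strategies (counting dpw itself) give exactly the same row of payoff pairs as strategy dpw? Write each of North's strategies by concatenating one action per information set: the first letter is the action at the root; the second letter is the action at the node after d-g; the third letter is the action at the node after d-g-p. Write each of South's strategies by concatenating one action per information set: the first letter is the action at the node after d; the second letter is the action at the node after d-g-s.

Row for dpw (columns gc, gb, kc, kb): (7,5) (7,5) (3,8) (3,8).
Every one of North's information sets is on the play path for some reply by South when North follows dpw.
Changing the action at any of them therefore changes at least one column, so only dpw itself gives this row.

1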